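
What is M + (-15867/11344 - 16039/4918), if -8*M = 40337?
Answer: -140779542655/27894896 ≈ -5046.8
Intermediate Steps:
M = -40337/8 (M = -⅛*40337 = -40337/8 ≈ -5042.1)
M + (-15867/11344 - 16039/4918) = -40337/8 + (-15867/11344 - 16039/4918) = -40337/8 - 129990161/27894896 = -140779542655/27894896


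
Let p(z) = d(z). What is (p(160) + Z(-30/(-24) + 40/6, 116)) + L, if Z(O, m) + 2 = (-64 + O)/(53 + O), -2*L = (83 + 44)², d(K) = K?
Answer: -11560649/1462 ≈ -7907.4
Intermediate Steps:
p(z) = z
L = -16129/2 (L = -(83 + 44)²/2 = -½*127² = -½*16129 = -16129/2 ≈ -8064.5)
Z(O, m) = -2 + (-64 + O)/(53 + O)
(p(160) + Z(-30/(-24) + 40/6, 116)) + L = (160 + (-170 - (-30/(-24) + 40/6))/(53 + (-30/(-24) + 40/6))) - 16129/2 = (160 + (-170 - (-30*(-1/24) + 40*(⅙)))/(53 + (-30*(-1/24) + 40*(⅙)))) - 16129/2 = (160 + (-170 - (5/4 + 20/3))/(53 + (5/4 + 20/3))) - 16129/2 = (160 + (-170 - 1*95/12)/(53 + 95/12)) - 16129/2 = (160 + (-170 - 95/12)/(731/12)) - 16129/2 = (160 + (12/731)*(-2135/12)) - 16129/2 = (160 - 2135/731) - 16129/2 = 114825/731 - 16129/2 = -11560649/1462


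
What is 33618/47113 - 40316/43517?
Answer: -436453202/2050216421 ≈ -0.21288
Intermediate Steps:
33618/47113 - 40316/43517 = -436453202/2050216421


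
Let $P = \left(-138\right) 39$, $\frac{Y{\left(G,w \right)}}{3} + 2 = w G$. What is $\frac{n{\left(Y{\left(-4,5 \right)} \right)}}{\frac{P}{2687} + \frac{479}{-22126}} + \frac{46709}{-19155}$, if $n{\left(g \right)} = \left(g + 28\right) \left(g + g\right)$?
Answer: $- \frac{103962044944511}{41921311305} \approx -2479.9$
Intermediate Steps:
$Y{\left(G,w \right)} = -6 + 3 G w$ ($Y{\left(G,w \right)} = -6 + 3 w G = -6 + 3 G w$)
$P = -5382$
$n{\left(g \right)} = 2 g \left(28 + g\right)$ ($n{\left(g \right)} = \left(28 + g\right) 2 g = 2 g \left(28 + g\right)$)
$\frac{n{\left(Y{\left(-4,5 \right)} \right)}}{\frac{P}{2687} + \frac{479}{-22126}} + \frac{46709}{-19155} = \frac{2 \left(-6 + 3 \left(-4\right) 5\right) \left(28 + \left(-6 + 3 \left(-4\right) 5\right)\right)}{- \frac{5382}{2687} + \frac{479}{-22126}} + \frac{46709}{-19155} = \frac{2 \left(-6 - 60\right) \left(28 - 66\right)}{\left(-5382\right) \frac{1}{2687} + 479 \left(- \frac{1}{22126}\right)} + 46709 \left(- \frac{1}{19155}\right) = \frac{2 \left(-66\right) \left(28 - 66\right)}{- \frac{5382}{2687} - \frac{479}{22126}} - \frac{46709}{19155} = \frac{2 \left(-66\right) \left(-38\right)}{- \frac{120369205}{59452562}} - \frac{46709}{19155} = 5016 \left(- \frac{59452562}{120369205}\right) - \frac{46709}{19155} = - \frac{27110368272}{10942655} - \frac{46709}{19155} = - \frac{103962044944511}{41921311305}$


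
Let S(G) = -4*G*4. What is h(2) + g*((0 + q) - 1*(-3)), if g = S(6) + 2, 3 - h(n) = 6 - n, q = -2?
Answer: -95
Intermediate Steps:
h(n) = -3 + n (h(n) = 3 - (6 - n) = 3 + (-6 + n) = -3 + n)
S(G) = -16*G
g = -94 (g = -16*6 + 2 = -96 + 2 = -94)
h(2) + g*((0 + q) - 1*(-3)) = (-3 + 2) - 94*((0 - 2) - 1*(-3)) = -1 - 94*(-2 + 3) = -1 - 94*1 = -1 - 94 = -95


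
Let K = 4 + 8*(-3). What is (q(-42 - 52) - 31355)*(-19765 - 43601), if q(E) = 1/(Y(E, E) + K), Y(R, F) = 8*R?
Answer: 766920630663/386 ≈ 1.9868e+9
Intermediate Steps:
K = -20 (K = 4 - 24 = -20)
q(E) = 1/(-20 + 8*E) (q(E) = 1/(8*E - 20) = 1/(-20 + 8*E))
(q(-42 - 52) - 31355)*(-19765 - 43601) = (1/(4*(-5 + 2*(-42 - 52))) - 31355)*(-19765 - 43601) = (1/(4*(-5 + 2*(-94))) - 31355)*(-63366) = (1/(4*(-5 - 188)) - 31355)*(-63366) = ((1/4)/(-193) - 31355)*(-63366) = ((1/4)*(-1/193) - 31355)*(-63366) = (-1/772 - 31355)*(-63366) = -24206061/772*(-63366) = 766920630663/386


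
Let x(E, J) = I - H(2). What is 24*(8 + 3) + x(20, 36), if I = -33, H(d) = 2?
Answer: 229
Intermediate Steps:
x(E, J) = -35 (x(E, J) = -33 - 1*2 = -33 - 2 = -35)
24*(8 + 3) + x(20, 36) = 24*(8 + 3) - 35 = 24*11 - 35 = 264 - 35 = 229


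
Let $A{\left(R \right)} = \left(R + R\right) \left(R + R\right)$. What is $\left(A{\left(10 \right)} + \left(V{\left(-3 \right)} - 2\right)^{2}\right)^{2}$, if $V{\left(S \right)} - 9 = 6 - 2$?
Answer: $271441$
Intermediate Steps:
$V{\left(S \right)} = 13$ ($V{\left(S \right)} = 9 + \left(6 - 2\right) = 9 + 4 = 13$)
$A{\left(R \right)} = 4 R^{2}$ ($A{\left(R \right)} = 2 R 2 R = 4 R^{2}$)
$\left(A{\left(10 \right)} + \left(V{\left(-3 \right)} - 2\right)^{2}\right)^{2} = \left(4 \cdot 10^{2} + \left(13 - 2\right)^{2}\right)^{2} = \left(4 \cdot 100 + 11^{2}\right)^{2} = \left(400 + 121\right)^{2} = 521^{2} = 271441$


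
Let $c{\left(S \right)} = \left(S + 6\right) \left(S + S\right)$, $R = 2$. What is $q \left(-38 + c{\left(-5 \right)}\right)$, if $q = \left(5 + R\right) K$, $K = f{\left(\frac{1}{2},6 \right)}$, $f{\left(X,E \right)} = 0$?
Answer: $0$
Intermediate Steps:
$K = 0$
$c{\left(S \right)} = 2 S \left(6 + S\right)$ ($c{\left(S \right)} = \left(6 + S\right) 2 S = 2 S \left(6 + S\right)$)
$q = 0$ ($q = \left(5 + 2\right) 0 = 7 \cdot 0 = 0$)
$q \left(-38 + c{\left(-5 \right)}\right) = 0 \left(-38 + 2 \left(-5\right) \left(6 - 5\right)\right) = 0 \left(-38 + 2 \left(-5\right) 1\right) = 0 \left(-38 - 10\right) = 0 \left(-48\right) = 0$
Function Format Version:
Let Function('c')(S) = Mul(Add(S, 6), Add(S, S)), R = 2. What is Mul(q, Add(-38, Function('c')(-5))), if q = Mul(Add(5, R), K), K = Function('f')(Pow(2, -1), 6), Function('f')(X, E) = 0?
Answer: 0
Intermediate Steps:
K = 0
Function('c')(S) = Mul(2, S, Add(6, S)) (Function('c')(S) = Mul(Add(6, S), Mul(2, S)) = Mul(2, S, Add(6, S)))
q = 0 (q = Mul(Add(5, 2), 0) = Mul(7, 0) = 0)
Mul(q, Add(-38, Function('c')(-5))) = Mul(0, Add(-38, Mul(2, -5, Add(6, -5)))) = Mul(0, Add(-38, Mul(2, -5, 1))) = Mul(0, Add(-38, -10)) = Mul(0, -48) = 0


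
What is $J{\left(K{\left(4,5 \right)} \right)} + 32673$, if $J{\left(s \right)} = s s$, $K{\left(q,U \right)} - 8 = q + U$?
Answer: $32962$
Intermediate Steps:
$K{\left(q,U \right)} = 8 + U + q$ ($K{\left(q,U \right)} = 8 + \left(q + U\right) = 8 + \left(U + q\right) = 8 + U + q$)
$J{\left(s \right)} = s^{2}$
$J{\left(K{\left(4,5 \right)} \right)} + 32673 = \left(8 + 5 + 4\right)^{2} + 32673 = 17^{2} + 32673 = 289 + 32673 = 32962$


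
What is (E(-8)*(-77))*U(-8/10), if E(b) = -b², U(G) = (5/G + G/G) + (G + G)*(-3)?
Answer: -11088/5 ≈ -2217.6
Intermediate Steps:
U(G) = 1 - 6*G + 5/G (U(G) = (5/G + 1) + (2*G)*(-3) = (1 + 5/G) - 6*G = 1 - 6*G + 5/G)
(E(-8)*(-77))*U(-8/10) = (-1*(-8)²*(-77))*(1 - (-48)/10 + 5/((-8/10))) = (-1*64*(-77))*(1 - (-48)/10 + 5/((-8*⅒))) = (-64*(-77))*(1 - 6*(-⅘) + 5/(-⅘)) = 4928*(1 + 24/5 + 5*(-5/4)) = 4928*(1 + 24/5 - 25/4) = 4928*(-9/20) = -11088/5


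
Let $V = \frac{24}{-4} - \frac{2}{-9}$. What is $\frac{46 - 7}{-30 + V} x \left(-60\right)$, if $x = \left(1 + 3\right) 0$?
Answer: $0$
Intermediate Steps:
$x = 0$ ($x = 4 \cdot 0 = 0$)
$V = - \frac{52}{9}$ ($V = 24 \left(- \frac{1}{4}\right) - - \frac{2}{9} = -6 + \frac{2}{9} = - \frac{52}{9} \approx -5.7778$)
$\frac{46 - 7}{-30 + V} x \left(-60\right) = \frac{46 - 7}{-30 - \frac{52}{9}} \cdot 0 \left(-60\right) = \frac{39}{- \frac{322}{9}} \cdot 0 \left(-60\right) = 39 \left(- \frac{9}{322}\right) 0 \left(-60\right) = \left(- \frac{351}{322}\right) 0 \left(-60\right) = 0 \left(-60\right) = 0$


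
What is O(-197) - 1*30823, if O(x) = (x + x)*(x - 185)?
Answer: 119685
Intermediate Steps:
O(x) = 2*x*(-185 + x) (O(x) = (2*x)*(-185 + x) = 2*x*(-185 + x))
O(-197) - 1*30823 = 2*(-197)*(-185 - 197) - 1*30823 = 2*(-197)*(-382) - 30823 = 150508 - 30823 = 119685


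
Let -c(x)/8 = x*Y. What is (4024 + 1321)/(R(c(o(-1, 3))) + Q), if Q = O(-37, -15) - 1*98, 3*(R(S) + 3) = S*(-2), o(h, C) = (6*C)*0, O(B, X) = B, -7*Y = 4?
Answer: -5345/138 ≈ -38.732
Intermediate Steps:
Y = -4/7 (Y = -⅐*4 = -4/7 ≈ -0.57143)
o(h, C) = 0
c(x) = 32*x/7 (c(x) = -8*x*(-4)/7 = -(-32)*x/7 = 32*x/7)
R(S) = -3 - 2*S/3 (R(S) = -3 + (S*(-2))/3 = -3 + (-2*S)/3 = -3 - 2*S/3)
Q = -135 (Q = -37 - 1*98 = -37 - 98 = -135)
(4024 + 1321)/(R(c(o(-1, 3))) + Q) = (4024 + 1321)/((-3 - 64*0/21) - 135) = 5345/((-3 - ⅔*0) - 135) = 5345/((-3 + 0) - 135) = 5345/(-3 - 135) = 5345/(-138) = 5345*(-1/138) = -5345/138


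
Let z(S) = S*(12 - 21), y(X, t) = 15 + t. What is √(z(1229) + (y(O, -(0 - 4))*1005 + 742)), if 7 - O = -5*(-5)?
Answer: 2*√2194 ≈ 93.680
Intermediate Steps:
O = -18 (O = 7 - (-5)*(-5) = 7 - 1*25 = 7 - 25 = -18)
z(S) = -9*S (z(S) = S*(-9) = -9*S)
√(z(1229) + (y(O, -(0 - 4))*1005 + 742)) = √(-9*1229 + ((15 - (0 - 4))*1005 + 742)) = √(-11061 + ((15 - 1*(-4))*1005 + 742)) = √(-11061 + ((15 + 4)*1005 + 742)) = √(-11061 + (19*1005 + 742)) = √(-11061 + (19095 + 742)) = √(-11061 + 19837) = √8776 = 2*√2194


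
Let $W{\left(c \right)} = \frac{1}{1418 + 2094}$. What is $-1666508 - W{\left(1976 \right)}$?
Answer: $- \frac{5852776097}{3512} \approx -1.6665 \cdot 10^{6}$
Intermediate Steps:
$W{\left(c \right)} = \frac{1}{3512}$
$-1666508 - W{\left(1976 \right)} = -1666508 - \frac{1}{3512} = - \frac{5852776097}{3512}$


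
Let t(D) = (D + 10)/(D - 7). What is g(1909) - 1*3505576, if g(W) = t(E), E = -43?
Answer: -175278767/50 ≈ -3.5056e+6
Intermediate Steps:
t(D) = (10 + D)/(-7 + D)
g(W) = 33/50 (g(W) = (10 - 43)/(-7 - 43) = -33/(-50) = -1/50*(-33) = 33/50)
g(1909) - 1*3505576 = 33/50 - 1*3505576 = 33/50 - 3505576 = -175278767/50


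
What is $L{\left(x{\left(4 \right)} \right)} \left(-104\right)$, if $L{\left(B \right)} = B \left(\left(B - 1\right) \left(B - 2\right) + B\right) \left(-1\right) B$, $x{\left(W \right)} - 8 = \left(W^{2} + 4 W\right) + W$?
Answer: $372486400$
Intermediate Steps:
$x{\left(W \right)} = 8 + W^{2} + 5 W$ ($x{\left(W \right)} = 8 + \left(\left(W^{2} + 4 W\right) + W\right) = 8 + \left(W^{2} + 5 W\right) = 8 + W^{2} + 5 W$)
$L{\left(B \right)} = - B^{2} \left(B + \left(-1 + B\right) \left(-2 + B\right)\right)$ ($L{\left(B \right)} = B \left(\left(-1 + B\right) \left(-2 + B\right) + B\right) \left(-1\right) B = B \left(B + \left(-1 + B\right) \left(-2 + B\right)\right) \left(-1\right) B = - B \left(B + \left(-1 + B\right) \left(-2 + B\right)\right) B = - B^{2} \left(B + \left(-1 + B\right) \left(-2 + B\right)\right)$)
$L{\left(x{\left(4 \right)} \right)} \left(-104\right) = \left(8 + 4^{2} + 5 \cdot 4\right)^{2} \left(-2 - \left(8 + 4^{2} + 5 \cdot 4\right)^{2} + 2 \left(8 + 4^{2} + 5 \cdot 4\right)\right) \left(-104\right) = \left(8 + 16 + 20\right)^{2} \left(-2 - \left(8 + 16 + 20\right)^{2} + 2 \left(8 + 16 + 20\right)\right) \left(-104\right) = 44^{2} \left(-2 - 44^{2} + 2 \cdot 44\right) \left(-104\right) = 1936 \left(-2 - 1936 + 88\right) \left(-104\right) = 1936 \left(-1850\right) \left(-104\right) = \left(-3581600\right) \left(-104\right) = 372486400$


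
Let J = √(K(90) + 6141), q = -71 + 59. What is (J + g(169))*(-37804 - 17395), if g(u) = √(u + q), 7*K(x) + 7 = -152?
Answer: -55199*√157 - 110398*√74949/7 ≈ -5.0093e+6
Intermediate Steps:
q = -12
K(x) = -159/7 (K(x) = -1 + (⅐)*(-152) = -1 - 152/7 = -159/7)
g(u) = √(-12 + u) (g(u) = √(u - 12) = √(-12 + u))
J = 2*√74949/7 (J = √(-159/7 + 6141) = √(42828/7) = 2*√74949/7 ≈ 78.219)
(J + g(169))*(-37804 - 17395) = (2*√74949/7 + √(-12 + 169))*(-37804 - 17395) = (2*√74949/7 + √157)*(-55199) = (√157 + 2*√74949/7)*(-55199) = -55199*√157 - 110398*√74949/7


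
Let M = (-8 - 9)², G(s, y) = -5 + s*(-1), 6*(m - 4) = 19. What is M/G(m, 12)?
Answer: -1734/73 ≈ -23.753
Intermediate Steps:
m = 43/6 (m = 4 + (⅙)*19 = 4 + 19/6 = 43/6 ≈ 7.1667)
G(s, y) = -5 - s
M = 289 (M = (-17)² = 289)
M/G(m, 12) = 289/(-5 - 1*43/6) = 289/(-5 - 43/6) = 289/(-73/6) = 289*(-6/73) = -1734/73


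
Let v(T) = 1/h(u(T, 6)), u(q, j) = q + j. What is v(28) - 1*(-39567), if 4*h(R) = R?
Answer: 672641/17 ≈ 39567.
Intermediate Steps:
u(q, j) = j + q
h(R) = R/4
v(T) = 1/(3/2 + T/4) (v(T) = 1/((6 + T)/4) = 1/(3/2 + T/4))
v(28) - 1*(-39567) = 4/(6 + 28) - 1*(-39567) = 4/34 + 39567 = 4*(1/34) + 39567 = 2/17 + 39567 = 672641/17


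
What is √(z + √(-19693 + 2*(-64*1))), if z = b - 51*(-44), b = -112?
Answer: √(2132 + I*√19821) ≈ 46.199 + 1.5237*I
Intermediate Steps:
z = 2132 (z = -112 - 51*(-44) = -112 + 2244 = 2132)
√(z + √(-19693 + 2*(-64*1))) = √(2132 + √(-19693 + 2*(-64*1))) = √(2132 + √(-19693 + 2*(-64))) = √(2132 + √(-19693 - 128)) = √(2132 + √(-19821)) = √(2132 + I*√19821)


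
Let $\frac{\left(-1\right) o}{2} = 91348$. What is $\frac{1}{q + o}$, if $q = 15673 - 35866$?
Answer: $- \frac{1}{202889} \approx -4.9288 \cdot 10^{-6}$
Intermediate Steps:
$o = -182696$ ($o = \left(-2\right) 91348 = -182696$)
$q = -20193$ ($q = 15673 - 35866 = -20193$)
$\frac{1}{q + o} = \frac{1}{-20193 - 182696} = \frac{1}{-202889} = - \frac{1}{202889}$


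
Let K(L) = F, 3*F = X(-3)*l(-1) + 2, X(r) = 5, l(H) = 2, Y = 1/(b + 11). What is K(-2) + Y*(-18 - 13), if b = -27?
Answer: 95/16 ≈ 5.9375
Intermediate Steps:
Y = -1/16 (Y = 1/(-27 + 11) = 1/(-16) = -1/16 ≈ -0.062500)
F = 4 (F = (5*2 + 2)/3 = (10 + 2)/3 = (⅓)*12 = 4)
K(L) = 4
K(-2) + Y*(-18 - 13) = 4 - (-18 - 13)/16 = 4 - 1/16*(-31) = 4 + 31/16 = 95/16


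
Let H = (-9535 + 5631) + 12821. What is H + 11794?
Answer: 20711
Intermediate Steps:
H = 8917 (H = -3904 + 12821 = 8917)
H + 11794 = 8917 + 11794 = 20711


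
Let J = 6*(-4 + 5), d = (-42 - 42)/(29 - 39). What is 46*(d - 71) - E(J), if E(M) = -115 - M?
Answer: -13793/5 ≈ -2758.6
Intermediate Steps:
d = 42/5 (d = -84/(-10) = -84*(-⅒) = 42/5 ≈ 8.4000)
J = 6 (J = 6*1 = 6)
46*(d - 71) - E(J) = 46*(42/5 - 71) - (-115 - 1*6) = 46*(-313/5) - (-115 - 6) = -14398/5 - 1*(-121) = -14398/5 + 121 = -13793/5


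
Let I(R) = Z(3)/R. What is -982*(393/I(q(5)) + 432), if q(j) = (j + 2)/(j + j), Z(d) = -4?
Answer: -7133739/20 ≈ -3.5669e+5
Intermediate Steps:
q(j) = (2 + j)/(2*j) (q(j) = (2 + j)/((2*j)) = (2 + j)*(1/(2*j)) = (2 + j)/(2*j))
I(R) = -4/R
-982*(393/I(q(5)) + 432) = -982*(393/((-4*10/(2 + 5))) + 432) = -982*(393/((-4/((½)*(⅕)*7))) + 432) = -982*(393/((-4/7/10)) + 432) = -982*(393/((-4*10/7)) + 432) = -982*(393/(-40/7) + 432) = -982*(393*(-7/40) + 432) = -982*(-2751/40 + 432) = -982*14529/40 = -7133739/20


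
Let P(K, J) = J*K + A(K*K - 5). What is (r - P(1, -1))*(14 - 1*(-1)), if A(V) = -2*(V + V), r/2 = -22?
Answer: -885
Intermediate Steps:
r = -44 (r = 2*(-22) = -44)
A(V) = -4*V
P(K, J) = 20 - 4*K² + J*K (P(K, J) = J*K - 4*(K*K - 5) = J*K - 4*(K² - 5) = J*K - 4*(-5 + K²) = J*K + (20 - 4*K²) = 20 - 4*K² + J*K)
(r - P(1, -1))*(14 - 1*(-1)) = (-44 - (20 - 4*1² - 1*1))*(14 - 1*(-1)) = (-44 - (20 - 4*1 - 1))*(14 + 1) = (-44 - (20 - 4 - 1))*15 = (-44 - 1*15)*15 = (-44 - 15)*15 = -59*15 = -885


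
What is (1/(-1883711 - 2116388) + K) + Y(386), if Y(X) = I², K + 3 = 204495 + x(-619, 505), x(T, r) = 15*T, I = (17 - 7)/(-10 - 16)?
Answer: 131963298010623/676016731 ≈ 1.9521e+5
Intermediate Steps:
I = -5/13 (I = 10/(-26) = 10*(-1/26) = -5/13 ≈ -0.38462)
K = 195207 (K = -3 + (204495 + 15*(-619)) = -3 + (204495 - 9285) = -3 + 195210 = 195207)
Y(X) = 25/169 (Y(X) = (-5/13)² = 25/169)
(1/(-1883711 - 2116388) + K) + Y(386) = (1/(-1883711 - 2116388) + 195207) + 25/169 = (1/(-4000099) + 195207) + 25/169 = (-1/4000099 + 195207) + 25/169 = 780847325492/4000099 + 25/169 = 131963298010623/676016731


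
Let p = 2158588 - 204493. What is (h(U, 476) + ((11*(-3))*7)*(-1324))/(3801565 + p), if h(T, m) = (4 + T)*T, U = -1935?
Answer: 4042329/5755660 ≈ 0.70232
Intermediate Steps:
h(T, m) = T*(4 + T)
p = 1954095
(h(U, 476) + ((11*(-3))*7)*(-1324))/(3801565 + p) = (-1935*(4 - 1935) + ((11*(-3))*7)*(-1324))/(3801565 + 1954095) = (-1935*(-1931) - 33*7*(-1324))/5755660 = (3736485 - 231*(-1324))*(1/5755660) = (3736485 + 305844)*(1/5755660) = 4042329*(1/5755660) = 4042329/5755660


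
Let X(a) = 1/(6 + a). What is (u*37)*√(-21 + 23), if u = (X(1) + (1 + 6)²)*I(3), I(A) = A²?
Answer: 114552*√2/7 ≈ 23143.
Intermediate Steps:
u = 3096/7 (u = (1/(6 + 1) + (1 + 6)²)*3² = (1/7 + 7²)*9 = (⅐ + 49)*9 = (344/7)*9 = 3096/7 ≈ 442.29)
(u*37)*√(-21 + 23) = ((3096/7)*37)*√(-21 + 23) = 114552*√2/7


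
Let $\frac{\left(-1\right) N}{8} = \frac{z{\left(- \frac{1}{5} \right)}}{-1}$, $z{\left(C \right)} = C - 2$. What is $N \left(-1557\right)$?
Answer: $\frac{137016}{5} \approx 27403.0$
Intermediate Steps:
$z{\left(C \right)} = -2 + C$
$N = - \frac{88}{5}$ ($N = - 8 \frac{-2 - \frac{1}{5}}{-1} = - 8 \left(-2 - \frac{1}{5}\right) \left(-1\right) = - 8 \left(\left(- \frac{11}{5}\right) \left(-1\right)\right) = \left(-8\right) \frac{11}{5} = - \frac{88}{5} \approx -17.6$)
$N \left(-1557\right) = \left(- \frac{88}{5}\right) \left(-1557\right) = \frac{137016}{5}$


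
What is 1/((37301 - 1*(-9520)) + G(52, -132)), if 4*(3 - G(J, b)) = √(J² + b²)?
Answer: 23412/1096242859 + √1258/2192485718 ≈ 2.1373e-5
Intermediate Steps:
G(J, b) = 3 - √(J² + b²)/4
1/((37301 - 1*(-9520)) + G(52, -132)) = 1/((37301 - 1*(-9520)) + (3 - √(52² + (-132)²)/4)) = 1/((37301 + 9520) + (3 - √(2704 + 17424)/4)) = 1/(46821 + (3 - √1258)) = 1/(46824 - √1258)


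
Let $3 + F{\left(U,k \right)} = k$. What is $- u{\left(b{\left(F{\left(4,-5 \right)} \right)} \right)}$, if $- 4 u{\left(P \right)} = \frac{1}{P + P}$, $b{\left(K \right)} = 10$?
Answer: $\frac{1}{80} \approx 0.0125$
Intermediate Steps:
$F{\left(U,k \right)} = -3 + k$
$u{\left(P \right)} = - \frac{1}{8 P}$ ($u{\left(P \right)} = - \frac{1}{4 \left(P + P\right)} = - \frac{1}{4 \cdot 2 P} = - \frac{\frac{1}{2} \frac{1}{P}}{4} = - \frac{1}{8 P}$)
$- u{\left(b{\left(F{\left(4,-5 \right)} \right)} \right)} = - \frac{-1}{8 \cdot 10} = \left(-1\right) \left(- \frac{1}{80}\right) = \frac{1}{80}$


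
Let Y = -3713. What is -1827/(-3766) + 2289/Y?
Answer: -262389/1997594 ≈ -0.13135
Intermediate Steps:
-1827/(-3766) + 2289/Y = -1827/(-3766) + 2289/(-3713) = -1827*(-1/3766) + 2289*(-1/3713) = 261/538 - 2289/3713 = -262389/1997594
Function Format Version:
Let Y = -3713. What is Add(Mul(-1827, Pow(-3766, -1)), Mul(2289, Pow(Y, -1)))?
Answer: Rational(-262389, 1997594) ≈ -0.13135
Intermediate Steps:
Add(Mul(-1827, Pow(-3766, -1)), Mul(2289, Pow(Y, -1))) = Add(Mul(-1827, Pow(-3766, -1)), Mul(2289, Pow(-3713, -1))) = Add(Mul(-1827, Rational(-1, 3766)), Mul(2289, Rational(-1, 3713))) = Add(Rational(261, 538), Rational(-2289, 3713)) = Rational(-262389, 1997594)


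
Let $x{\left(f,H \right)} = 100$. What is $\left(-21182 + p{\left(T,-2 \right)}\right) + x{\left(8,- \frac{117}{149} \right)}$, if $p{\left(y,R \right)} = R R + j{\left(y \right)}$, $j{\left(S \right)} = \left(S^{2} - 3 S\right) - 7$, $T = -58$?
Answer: $-17547$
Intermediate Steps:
$j{\left(S \right)} = -7 + S^{2} - 3 S$
$p{\left(y,R \right)} = -7 + R^{2} + y^{2} - 3 y$ ($p{\left(y,R \right)} = R R - \left(7 - y^{2} + 3 y\right) = R^{2} - \left(7 - y^{2} + 3 y\right) = -7 + R^{2} + y^{2} - 3 y$)
$\left(-21182 + p{\left(T,-2 \right)}\right) + x{\left(8,- \frac{117}{149} \right)} = \left(-21182 + \left(-7 + \left(-2\right)^{2} + \left(-58\right)^{2} - -174\right)\right) + 100 = \left(-21182 + \left(-7 + 4 + 3364 + 174\right)\right) + 100 = \left(-21182 + 3535\right) + 100 = -17647 + 100 = -17547$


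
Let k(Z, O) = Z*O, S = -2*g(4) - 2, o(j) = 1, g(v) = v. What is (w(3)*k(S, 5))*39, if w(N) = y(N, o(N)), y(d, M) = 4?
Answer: -7800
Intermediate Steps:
w(N) = 4
S = -10 (S = -2*4 - 2 = -8 - 2 = -10)
k(Z, O) = O*Z
(w(3)*k(S, 5))*39 = (4*(5*(-10)))*39 = (4*(-50))*39 = -200*39 = -7800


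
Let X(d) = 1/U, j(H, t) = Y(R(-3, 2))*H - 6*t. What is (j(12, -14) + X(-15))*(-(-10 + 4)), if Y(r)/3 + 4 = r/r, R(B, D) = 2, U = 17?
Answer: -2442/17 ≈ -143.65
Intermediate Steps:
Y(r) = -9 (Y(r) = -12 + 3*(r/r) = -12 + 3*1 = -12 + 3 = -9)
j(H, t) = -9*H - 6*t
X(d) = 1/17
(j(12, -14) + X(-15))*(-(-10 + 4)) = ((-9*12 - 6*(-14)) + 1/17)*(-(-10 + 4)) = ((-108 + 84) + 1/17)*(-1*(-6)) = (-24 + 1/17)*6 = -407/17*6 = -2442/17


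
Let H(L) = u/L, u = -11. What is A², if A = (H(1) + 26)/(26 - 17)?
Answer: 25/9 ≈ 2.7778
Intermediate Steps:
H(L) = -11/L
A = 5/3 (A = (-11/1 + 26)/(26 - 17) = (-11*1 + 26)/9 = (-11 + 26)*(⅑) = 15*(⅑) = 5/3 ≈ 1.6667)
A² = (5/3)² = 25/9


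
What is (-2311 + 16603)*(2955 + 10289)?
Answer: 189283248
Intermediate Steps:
(-2311 + 16603)*(2955 + 10289) = 14292*13244 = 189283248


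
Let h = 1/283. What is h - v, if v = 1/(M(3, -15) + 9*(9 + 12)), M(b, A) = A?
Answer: -109/49242 ≈ -0.0022136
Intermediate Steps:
h = 1/283 ≈ 0.0035336
v = 1/174 (v = 1/(-15 + 9*(9 + 12)) = 1/(-15 + 9*21) = 1/(-15 + 189) = 1/174 ≈ 0.0057471)
h - v = 1/283 - 1*1/174 = 1/283 - 1/174 = -109/49242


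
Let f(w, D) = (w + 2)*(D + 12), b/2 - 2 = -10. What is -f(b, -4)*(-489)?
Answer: -54768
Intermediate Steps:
b = -16 (b = 4 + 2*(-10) = 4 - 20 = -16)
f(w, D) = (2 + w)*(12 + D)
-f(b, -4)*(-489) = -(24 + 2*(-4) + 12*(-16) - 4*(-16))*(-489) = -(24 - 8 - 192 + 64)*(-489) = -1*(-112)*(-489) = 112*(-489) = -54768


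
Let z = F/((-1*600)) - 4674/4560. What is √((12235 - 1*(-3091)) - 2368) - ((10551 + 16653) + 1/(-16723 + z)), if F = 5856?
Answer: -91045177228/3346757 + √12958 ≈ -27090.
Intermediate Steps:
z = -2157/200 (z = 5856/((-1*600)) - 4674/4560 = 5856/(-600) - 4674*1/4560 = 5856*(-1/600) - 41/40 = -244/25 - 41/40 = -2157/200 ≈ -10.785)
√((12235 - 1*(-3091)) - 2368) - ((10551 + 16653) + 1/(-16723 + z)) = √((12235 - 1*(-3091)) - 2368) - ((10551 + 16653) + 1/(-16723 - 2157/200)) = √((12235 + 3091) - 2368) - (27204 + 1/(-3346757/200)) = √(15326 - 2368) - (27204 - 200/3346757) = √12958 - 1*91045177228/3346757 = √12958 - 91045177228/3346757 = -91045177228/3346757 + √12958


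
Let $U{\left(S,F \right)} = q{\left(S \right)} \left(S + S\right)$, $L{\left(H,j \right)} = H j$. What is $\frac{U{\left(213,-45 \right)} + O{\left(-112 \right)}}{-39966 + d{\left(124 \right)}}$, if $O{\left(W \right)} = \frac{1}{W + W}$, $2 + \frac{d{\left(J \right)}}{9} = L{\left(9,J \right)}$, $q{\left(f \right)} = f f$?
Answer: $- \frac{865858291}{1341312} \approx -645.53$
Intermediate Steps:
$q{\left(f \right)} = f^{2}$
$d{\left(J \right)} = -18 + 81 J$ ($d{\left(J \right)} = -18 + 9 \cdot 9 J = -18 + 81 J$)
$U{\left(S,F \right)} = 2 S^{3}$ ($U{\left(S,F \right)} = S^{2} \left(S + S\right) = S^{2} \cdot 2 S = 2 S^{3}$)
$O{\left(W \right)} = \frac{1}{2 W}$
$\frac{U{\left(213,-45 \right)} + O{\left(-112 \right)}}{-39966 + d{\left(124 \right)}} = \frac{2 \cdot 213^{3} + \frac{1}{2 \left(-112\right)}}{-39966 + \left(-18 + 81 \cdot 124\right)} = \frac{2 \cdot 9663597 + \frac{1}{2} \left(- \frac{1}{112}\right)}{-39966 + \left(-18 + 10044\right)} = \frac{19327194 - \frac{1}{224}}{-39966 + 10026} = \frac{4329291455}{224 \left(-29940\right)} = \frac{4329291455}{224} \left(- \frac{1}{29940}\right) = - \frac{865858291}{1341312}$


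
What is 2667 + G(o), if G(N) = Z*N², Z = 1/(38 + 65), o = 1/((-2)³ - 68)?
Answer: 1586672977/594928 ≈ 2667.0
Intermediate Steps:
o = -1/76 (o = 1/(-8 - 68) = 1/(-76) = -1/76 ≈ -0.013158)
Z = 1/103 ≈ 0.0097087
G(N) = N²/103
2667 + G(o) = 2667 + (-1/76)²/103 = 2667 + (1/103)*(1/5776) = 2667 + 1/594928 = 1586672977/594928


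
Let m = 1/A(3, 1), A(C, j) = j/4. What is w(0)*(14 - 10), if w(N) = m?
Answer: 16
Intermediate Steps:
A(C, j) = j/4 (A(C, j) = j*(¼) = j/4)
m = 4 (m = 1/((¼)*1) = 1/(¼) = 4)
w(N) = 4
w(0)*(14 - 10) = 4*(14 - 10) = 4*4 = 16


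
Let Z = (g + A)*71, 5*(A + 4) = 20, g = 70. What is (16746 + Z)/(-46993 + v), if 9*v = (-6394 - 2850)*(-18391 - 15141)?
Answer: 195444/309546871 ≈ 0.00063139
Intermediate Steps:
A = 0 (A = -4 + (⅕)*20 = -4 + 4 = 0)
Z = 4970 (Z = (70 + 0)*71 = 70*71 = 4970)
v = 309969808/9 (v = ((-6394 - 2850)*(-18391 - 15141))/9 = (-9244*(-33532))/9 = (⅑)*309969808 = 309969808/9 ≈ 3.4441e+7)
(16746 + Z)/(-46993 + v) = (16746 + 4970)/(-46993 + 309969808/9) = 21716/(309546871/9) = 21716*(9/309546871) = 195444/309546871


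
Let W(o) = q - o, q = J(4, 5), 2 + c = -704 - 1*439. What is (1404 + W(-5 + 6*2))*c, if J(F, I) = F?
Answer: -1604145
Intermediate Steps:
c = -1145 (c = -2 + (-704 - 1*439) = -2 + (-704 - 439) = -2 - 1143 = -1145)
q = 4
W(o) = 4 - o
(1404 + W(-5 + 6*2))*c = (1404 + (4 - (-5 + 6*2)))*(-1145) = (1404 + (4 - (-5 + 12)))*(-1145) = (1404 + (4 - 1*7))*(-1145) = (1404 + (4 - 7))*(-1145) = (1404 - 3)*(-1145) = 1401*(-1145) = -1604145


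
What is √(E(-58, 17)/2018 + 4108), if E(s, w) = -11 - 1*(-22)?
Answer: √16729129190/2018 ≈ 64.094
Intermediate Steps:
E(s, w) = 11 (E(s, w) = -11 + 22 = 11)
√(E(-58, 17)/2018 + 4108) = √(11/2018 + 4108) = √(8289955/2018) = √16729129190/2018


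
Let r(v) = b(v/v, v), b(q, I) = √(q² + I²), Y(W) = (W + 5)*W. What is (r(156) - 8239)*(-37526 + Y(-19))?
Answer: 306985140 - 37260*√24337 ≈ 3.0117e+8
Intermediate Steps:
Y(W) = W*(5 + W) (Y(W) = (5 + W)*W = W*(5 + W))
b(q, I) = √(I² + q²)
r(v) = √(1 + v²) (r(v) = √(v² + (v/v)²) = √(v² + 1²) = √(v² + 1) = √(1 + v²))
(r(156) - 8239)*(-37526 + Y(-19)) = (√(1 + 156²) - 8239)*(-37526 - 19*(5 - 19)) = (√(1 + 24336) - 8239)*(-37526 - 19*(-14)) = (√24337 - 8239)*(-37526 + 266) = (-8239 + √24337)*(-37260) = 306985140 - 37260*√24337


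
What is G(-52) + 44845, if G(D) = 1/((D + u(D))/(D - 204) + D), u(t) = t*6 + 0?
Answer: 145163201/3237 ≈ 44845.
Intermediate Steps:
u(t) = 6*t (u(t) = 6*t + 0 = 6*t)
G(D) = 1/(D + 7*D/(-204 + D)) (G(D) = 1/((D + 6*D)/(D - 204) + D) = 1/((7*D)/(-204 + D) + D) = 1/(7*D/(-204 + D) + D) = 1/(D + 7*D/(-204 + D)))
G(-52) + 44845 = (-204 - 52)/((-52)*(-197 - 52)) + 44845 = -1/52*(-256)/(-249) + 44845 = -1/52*(-1/249)*(-256) + 44845 = -64/3237 + 44845 = 145163201/3237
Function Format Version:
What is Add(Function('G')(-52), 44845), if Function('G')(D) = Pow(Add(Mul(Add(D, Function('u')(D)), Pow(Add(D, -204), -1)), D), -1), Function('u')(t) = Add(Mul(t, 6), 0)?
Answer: Rational(145163201, 3237) ≈ 44845.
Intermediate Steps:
Function('u')(t) = Mul(6, t) (Function('u')(t) = Add(Mul(6, t), 0) = Mul(6, t))
Function('G')(D) = Pow(Add(D, Mul(7, D, Pow(Add(-204, D), -1))), -1) (Function('G')(D) = Pow(Add(Mul(Add(D, Mul(6, D)), Pow(Add(D, -204), -1)), D), -1) = Pow(Add(Mul(Mul(7, D), Pow(Add(-204, D), -1)), D), -1) = Pow(Add(Mul(7, D, Pow(Add(-204, D), -1)), D), -1) = Pow(Add(D, Mul(7, D, Pow(Add(-204, D), -1))), -1))
Add(Function('G')(-52), 44845) = Add(Mul(Pow(-52, -1), Pow(Add(-197, -52), -1), Add(-204, -52)), 44845) = Add(Mul(Rational(-1, 52), Pow(-249, -1), -256), 44845) = Add(Mul(Rational(-1, 52), Rational(-1, 249), -256), 44845) = Add(Rational(-64, 3237), 44845) = Rational(145163201, 3237)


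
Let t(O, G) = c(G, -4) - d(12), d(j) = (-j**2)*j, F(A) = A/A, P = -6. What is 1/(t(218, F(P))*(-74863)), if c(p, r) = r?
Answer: -1/129063812 ≈ -7.7481e-9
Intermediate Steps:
F(A) = 1
d(j) = -j**3
t(O, G) = 1724 (t(O, G) = -4 - (-1)*12**3 = -4 - (-1)*1728 = -4 - 1*(-1728) = -4 + 1728 = 1724)
1/(t(218, F(P))*(-74863)) = 1/(1724*(-74863)) = (1/1724)*(-1/74863) = -1/129063812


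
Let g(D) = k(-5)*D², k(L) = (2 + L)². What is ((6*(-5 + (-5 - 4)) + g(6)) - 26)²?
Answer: 45796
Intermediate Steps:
g(D) = 9*D² (g(D) = (2 - 5)²*D² = (-3)²*D² = 9*D²)
((6*(-5 + (-5 - 4)) + g(6)) - 26)² = ((6*(-5 + (-5 - 4)) + 9*6²) - 26)² = ((6*(-5 - 9) + 9*36) - 26)² = ((6*(-14) + 324) - 26)² = ((-84 + 324) - 26)² = (240 - 26)² = 214² = 45796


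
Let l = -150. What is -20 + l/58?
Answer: -655/29 ≈ -22.586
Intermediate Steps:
-20 + l/58 = -20 - 150/58 = -20 - 150*1/58 = -20 - 75/29 = -655/29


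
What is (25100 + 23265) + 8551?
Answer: 56916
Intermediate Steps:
(25100 + 23265) + 8551 = 48365 + 8551 = 56916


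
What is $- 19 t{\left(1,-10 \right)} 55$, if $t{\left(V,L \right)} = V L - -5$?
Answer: $5225$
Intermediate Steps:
$t{\left(V,L \right)} = 5 + L V$ ($t{\left(V,L \right)} = L V + 5 = 5 + L V$)
$- 19 t{\left(1,-10 \right)} 55 = - 19 \left(5 - 10\right) 55 = \left(-19\right) \left(-5\right) 55 = 95 \cdot 55 = 5225$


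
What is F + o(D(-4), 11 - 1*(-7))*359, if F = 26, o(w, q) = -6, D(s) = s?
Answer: -2128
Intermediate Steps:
F + o(D(-4), 11 - 1*(-7))*359 = 26 - 6*359 = 26 - 2154 = -2128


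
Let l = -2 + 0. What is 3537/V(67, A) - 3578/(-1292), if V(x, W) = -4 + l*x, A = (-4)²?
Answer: -169835/7429 ≈ -22.861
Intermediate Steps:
l = -2
A = 16
V(x, W) = -4 - 2*x
3537/V(67, A) - 3578/(-1292) = 3537/(-4 - 2*67) - 3578/(-1292) = 3537/(-4 - 134) - 3578*(-1/1292) = 3537/(-138) + 1789/646 = 3537*(-1/138) + 1789/646 = -1179/46 + 1789/646 = -169835/7429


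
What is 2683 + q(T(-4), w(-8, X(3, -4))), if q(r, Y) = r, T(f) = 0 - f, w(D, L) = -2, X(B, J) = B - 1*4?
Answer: 2687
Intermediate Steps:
X(B, J) = -4 + B (X(B, J) = B - 4 = -4 + B)
T(f) = -f
2683 + q(T(-4), w(-8, X(3, -4))) = 2683 - 1*(-4) = 2683 + 4 = 2687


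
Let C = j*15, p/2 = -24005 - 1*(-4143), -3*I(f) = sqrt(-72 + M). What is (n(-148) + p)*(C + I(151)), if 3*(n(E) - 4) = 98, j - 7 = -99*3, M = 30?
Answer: 172639900 + 119062*I*sqrt(42)/9 ≈ 1.7264e+8 + 85735.0*I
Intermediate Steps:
I(f) = -I*sqrt(42)/3 (I(f) = -sqrt(-72 + 30)/3 = -I*sqrt(42)/3)
j = -290 (j = 7 - 99*3 = 7 - 297 = -290)
n(E) = 110/3 (n(E) = 4 + (1/3)*98 = 4 + 98/3 = 110/3)
p = -39724 (p = 2*(-24005 - 1*(-4143)) = 2*(-24005 + 4143) = 2*(-19862) = -39724)
C = -4350 (C = -290*15 = -4350)
(n(-148) + p)*(C + I(151)) = (110/3 - 39724)*(-4350 - I*sqrt(42)/3) = -119062*(-4350 - I*sqrt(42)/3)/3 = 172639900 + 119062*I*sqrt(42)/9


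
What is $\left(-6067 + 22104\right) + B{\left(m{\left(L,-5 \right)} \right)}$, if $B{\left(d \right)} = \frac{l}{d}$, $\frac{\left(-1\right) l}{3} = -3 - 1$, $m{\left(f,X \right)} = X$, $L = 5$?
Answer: $\frac{80173}{5} \approx 16035.0$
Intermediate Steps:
$l = 12$ ($l = - 3 \left(-3 - 1\right) = \left(-3\right) \left(-4\right) = 12$)
$B{\left(d \right)} = \frac{12}{d}$
$\left(-6067 + 22104\right) + B{\left(m{\left(L,-5 \right)} \right)} = \left(-6067 + 22104\right) + \frac{12}{-5} = 16037 + 12 \left(- \frac{1}{5}\right) = 16037 - \frac{12}{5} = \frac{80173}{5}$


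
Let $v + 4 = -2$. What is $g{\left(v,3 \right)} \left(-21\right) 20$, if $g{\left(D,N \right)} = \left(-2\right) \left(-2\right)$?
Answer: $-1680$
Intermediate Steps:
$v = -6$ ($v = -4 - 2 = -6$)
$g{\left(D,N \right)} = 4$
$g{\left(v,3 \right)} \left(-21\right) 20 = 4 \left(-21\right) 20 = \left(-84\right) 20 = -1680$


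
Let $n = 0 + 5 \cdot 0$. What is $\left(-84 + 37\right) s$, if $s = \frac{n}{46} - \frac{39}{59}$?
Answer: $\frac{1833}{59} \approx 31.068$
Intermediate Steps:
$n = 0$ ($n = 0 + 0 = 0$)
$s = - \frac{39}{59}$ ($s = \frac{0}{46} - \frac{39}{59} = 0 \cdot \frac{1}{46} - \frac{39}{59} = 0 - \frac{39}{59} = - \frac{39}{59} \approx -0.66102$)
$\left(-84 + 37\right) s = \left(-84 + 37\right) \left(- \frac{39}{59}\right) = \left(-47\right) \left(- \frac{39}{59}\right) = \frac{1833}{59}$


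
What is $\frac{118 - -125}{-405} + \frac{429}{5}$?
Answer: $\frac{426}{5} \approx 85.2$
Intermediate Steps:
$\frac{118 - -125}{-405} + \frac{429}{5} = \left(118 + 125\right) \left(- \frac{1}{405}\right) + 429 \cdot \frac{1}{5} = 243 \left(- \frac{1}{405}\right) + \frac{429}{5} = - \frac{3}{5} + \frac{429}{5} = \frac{426}{5}$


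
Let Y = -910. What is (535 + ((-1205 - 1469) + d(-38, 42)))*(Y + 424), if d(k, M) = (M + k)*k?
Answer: 1113426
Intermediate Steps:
d(k, M) = k*(M + k)
(535 + ((-1205 - 1469) + d(-38, 42)))*(Y + 424) = (535 + ((-1205 - 1469) - 38*(42 - 38)))*(-910 + 424) = (535 + (-2674 - 38*4))*(-486) = (535 + (-2674 - 152))*(-486) = (535 - 2826)*(-486) = -2291*(-486) = 1113426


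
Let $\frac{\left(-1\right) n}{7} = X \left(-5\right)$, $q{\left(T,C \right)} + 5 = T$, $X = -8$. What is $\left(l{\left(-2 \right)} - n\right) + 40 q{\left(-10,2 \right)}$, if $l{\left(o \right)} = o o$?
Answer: $-316$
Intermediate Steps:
$q{\left(T,C \right)} = -5 + T$
$l{\left(o \right)} = o^{2}$
$n = -280$ ($n = - 7 \left(\left(-8\right) \left(-5\right)\right) = \left(-7\right) 40 = -280$)
$\left(l{\left(-2 \right)} - n\right) + 40 q{\left(-10,2 \right)} = \left(\left(-2\right)^{2} - -280\right) + 40 \left(-5 - 10\right) = \left(4 + 280\right) + 40 \left(-15\right) = 284 - 600 = -316$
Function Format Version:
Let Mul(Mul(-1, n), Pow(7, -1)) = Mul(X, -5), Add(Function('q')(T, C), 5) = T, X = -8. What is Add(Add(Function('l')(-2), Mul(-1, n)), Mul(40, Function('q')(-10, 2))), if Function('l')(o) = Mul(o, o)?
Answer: -316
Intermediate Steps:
Function('q')(T, C) = Add(-5, T)
Function('l')(o) = Pow(o, 2)
n = -280 (n = Mul(-7, Mul(-8, -5)) = Mul(-7, 40) = -280)
Add(Add(Function('l')(-2), Mul(-1, n)), Mul(40, Function('q')(-10, 2))) = Add(Add(Pow(-2, 2), Mul(-1, -280)), Mul(40, Add(-5, -10))) = Add(Add(4, 280), Mul(40, -15)) = Add(284, -600) = -316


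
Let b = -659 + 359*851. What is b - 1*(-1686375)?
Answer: 1991225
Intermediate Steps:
b = 304850 (b = -659 + 305509 = 304850)
b - 1*(-1686375) = 304850 - 1*(-1686375) = 304850 + 1686375 = 1991225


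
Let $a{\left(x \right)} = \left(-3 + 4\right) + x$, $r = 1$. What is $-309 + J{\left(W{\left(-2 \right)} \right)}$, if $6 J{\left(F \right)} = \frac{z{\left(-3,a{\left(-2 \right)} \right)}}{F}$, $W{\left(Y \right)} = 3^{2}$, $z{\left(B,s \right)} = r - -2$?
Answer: $- \frac{5561}{18} \approx -308.94$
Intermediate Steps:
$a{\left(x \right)} = 1 + x$
$z{\left(B,s \right)} = 3$ ($z{\left(B,s \right)} = 1 - -2 = 1 + 2 = 3$)
$W{\left(Y \right)} = 9$
$J{\left(F \right)} = \frac{1}{2 F}$ ($J{\left(F \right)} = \frac{3 \frac{1}{F}}{6} = \frac{1}{2 F}$)
$-309 + J{\left(W{\left(-2 \right)} \right)} = -309 + \frac{1}{2 \cdot 9} = -309 + \frac{1}{2} \cdot \frac{1}{9} = -309 + \frac{1}{18} = - \frac{5561}{18}$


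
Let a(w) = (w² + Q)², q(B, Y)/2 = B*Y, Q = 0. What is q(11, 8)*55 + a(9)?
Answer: 16241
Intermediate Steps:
q(B, Y) = 2*B*Y (q(B, Y) = 2*(B*Y) = 2*B*Y)
a(w) = w⁴ (a(w) = (w² + 0)² = (w²)² = w⁴)
q(11, 8)*55 + a(9) = (2*11*8)*55 + 9⁴ = 176*55 + 6561 = 9680 + 6561 = 16241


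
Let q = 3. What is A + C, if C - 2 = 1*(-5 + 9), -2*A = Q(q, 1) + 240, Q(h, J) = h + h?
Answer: -117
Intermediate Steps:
Q(h, J) = 2*h
A = -123 (A = -(2*3 + 240)/2 = -(6 + 240)/2 = -1/2*246 = -123)
C = 6 (C = 2 + 1*(-5 + 9) = 2 + 1*4 = 2 + 4 = 6)
A + C = -123 + 6 = -117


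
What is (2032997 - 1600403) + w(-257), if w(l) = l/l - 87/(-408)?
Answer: 58832949/136 ≈ 4.3260e+5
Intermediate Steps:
w(l) = 165/136 (w(l) = 1 - 87*(-1/408) = 1 + 29/136 = 165/136)
(2032997 - 1600403) + w(-257) = (2032997 - 1600403) + 165/136 = 432594 + 165/136 = 58832949/136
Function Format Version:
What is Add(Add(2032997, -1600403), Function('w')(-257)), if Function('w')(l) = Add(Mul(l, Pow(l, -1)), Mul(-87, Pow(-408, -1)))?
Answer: Rational(58832949, 136) ≈ 4.3260e+5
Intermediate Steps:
Function('w')(l) = Rational(165, 136) (Function('w')(l) = Add(1, Mul(-87, Rational(-1, 408))) = Add(1, Rational(29, 136)) = Rational(165, 136))
Add(Add(2032997, -1600403), Function('w')(-257)) = Add(Add(2032997, -1600403), Rational(165, 136)) = Add(432594, Rational(165, 136)) = Rational(58832949, 136)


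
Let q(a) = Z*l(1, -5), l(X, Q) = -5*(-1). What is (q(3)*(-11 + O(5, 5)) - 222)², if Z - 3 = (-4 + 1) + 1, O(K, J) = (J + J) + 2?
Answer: 47089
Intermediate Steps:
l(X, Q) = 5
O(K, J) = 2 + 2*J (O(K, J) = 2*J + 2 = 2 + 2*J)
Z = 1 (Z = 3 + ((-4 + 1) + 1) = 3 + (-3 + 1) = 3 - 2 = 1)
q(a) = 5 (q(a) = 1*5 = 5)
(q(3)*(-11 + O(5, 5)) - 222)² = (5*(-11 + (2 + 2*5)) - 222)² = (5*(-11 + (2 + 10)) - 222)² = (5*(-11 + 12) - 222)² = (5*1 - 222)² = (5 - 222)² = (-217)² = 47089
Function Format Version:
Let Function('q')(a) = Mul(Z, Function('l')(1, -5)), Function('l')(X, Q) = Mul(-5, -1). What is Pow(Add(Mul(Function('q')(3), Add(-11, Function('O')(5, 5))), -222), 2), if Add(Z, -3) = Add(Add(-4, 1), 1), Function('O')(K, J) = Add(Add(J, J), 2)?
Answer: 47089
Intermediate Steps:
Function('l')(X, Q) = 5
Function('O')(K, J) = Add(2, Mul(2, J)) (Function('O')(K, J) = Add(Mul(2, J), 2) = Add(2, Mul(2, J)))
Z = 1 (Z = Add(3, Add(Add(-4, 1), 1)) = Add(3, Add(-3, 1)) = Add(3, -2) = 1)
Function('q')(a) = 5 (Function('q')(a) = Mul(1, 5) = 5)
Pow(Add(Mul(Function('q')(3), Add(-11, Function('O')(5, 5))), -222), 2) = Pow(Add(Mul(5, Add(-11, Add(2, Mul(2, 5)))), -222), 2) = Pow(Add(Mul(5, Add(-11, Add(2, 10))), -222), 2) = Pow(Add(Mul(5, Add(-11, 12)), -222), 2) = Pow(Add(Mul(5, 1), -222), 2) = Pow(Add(5, -222), 2) = Pow(-217, 2) = 47089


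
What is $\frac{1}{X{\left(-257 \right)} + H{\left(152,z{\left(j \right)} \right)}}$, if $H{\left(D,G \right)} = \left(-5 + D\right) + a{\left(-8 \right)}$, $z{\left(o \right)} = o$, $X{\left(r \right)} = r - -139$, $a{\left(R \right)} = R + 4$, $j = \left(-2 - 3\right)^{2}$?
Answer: $\frac{1}{25} \approx 0.04$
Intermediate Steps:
$j = 25$ ($j = \left(-5\right)^{2} = 25$)
$a{\left(R \right)} = 4 + R$
$X{\left(r \right)} = 139 + r$ ($X{\left(r \right)} = r + 139 = 139 + r$)
$H{\left(D,G \right)} = -9 + D$ ($H{\left(D,G \right)} = \left(-5 + D\right) + \left(4 - 8\right) = \left(-5 + D\right) - 4 = -9 + D$)
$\frac{1}{X{\left(-257 \right)} + H{\left(152,z{\left(j \right)} \right)}} = \frac{1}{\left(139 - 257\right) + \left(-9 + 152\right)} = \frac{1}{-118 + 143} = \frac{1}{25}$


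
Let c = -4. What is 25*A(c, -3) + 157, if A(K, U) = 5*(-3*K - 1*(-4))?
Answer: 2157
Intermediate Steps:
A(K, U) = 20 - 15*K (A(K, U) = 5*(-3*K + 4) = 5*(4 - 3*K) = 20 - 15*K)
25*A(c, -3) + 157 = 25*(20 - 15*(-4)) + 157 = 25*(20 + 60) + 157 = 25*80 + 157 = 2000 + 157 = 2157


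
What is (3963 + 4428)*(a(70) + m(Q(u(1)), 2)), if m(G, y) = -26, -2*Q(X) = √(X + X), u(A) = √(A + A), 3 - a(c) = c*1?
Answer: -780363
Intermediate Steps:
a(c) = 3 - c
u(A) = √2*√A (u(A) = √(2*A) = √2*√A)
Q(X) = -√2*√X/2 (Q(X) = -√(X + X)/2 = -√2*√X/2)
(3963 + 4428)*(a(70) + m(Q(u(1)), 2)) = (3963 + 4428)*((3 - 1*70) - 26) = 8391*((3 - 70) - 26) = 8391*(-67 - 26) = 8391*(-93) = -780363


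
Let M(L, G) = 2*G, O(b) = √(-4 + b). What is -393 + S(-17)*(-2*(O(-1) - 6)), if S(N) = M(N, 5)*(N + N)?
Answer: -4473 + 680*I*√5 ≈ -4473.0 + 1520.5*I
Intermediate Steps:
S(N) = 20*N (S(N) = (2*5)*(N + N) = 10*(2*N) = 20*N)
-393 + S(-17)*(-2*(O(-1) - 6)) = -393 + (20*(-17))*(-2*(√(-4 - 1) - 6)) = -393 - (-680)*(√(-5) - 6) = -393 - (-680)*(I*√5 - 6) = -393 - (-680)*(-6 + I*√5) = -393 - 340*(12 - 2*I*√5) = -393 + (-4080 + 680*I*√5) = -4473 + 680*I*√5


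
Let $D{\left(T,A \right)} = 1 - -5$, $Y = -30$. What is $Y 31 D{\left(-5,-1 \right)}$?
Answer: $-5580$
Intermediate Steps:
$D{\left(T,A \right)} = 6$ ($D{\left(T,A \right)} = 1 + 5 = 6$)
$Y 31 D{\left(-5,-1 \right)} = \left(-30\right) 31 \cdot 6 = \left(-930\right) 6 = -5580$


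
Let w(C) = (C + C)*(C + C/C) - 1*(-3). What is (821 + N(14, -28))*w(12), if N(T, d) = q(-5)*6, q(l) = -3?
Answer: 252945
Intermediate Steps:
N(T, d) = -18 (N(T, d) = -3*6 = -18)
w(C) = 3 + 2*C*(1 + C) (w(C) = (2*C)*(C + 1) + 3 = (2*C)*(1 + C) + 3 = 2*C*(1 + C) + 3 = 3 + 2*C*(1 + C))
(821 + N(14, -28))*w(12) = (821 - 18)*(3 + 2*12 + 2*12**2) = 803*(3 + 24 + 2*144) = 803*(3 + 24 + 288) = 803*315 = 252945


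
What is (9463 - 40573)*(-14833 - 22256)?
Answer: 1153838790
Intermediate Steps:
(9463 - 40573)*(-14833 - 22256) = -31110*(-37089) = 1153838790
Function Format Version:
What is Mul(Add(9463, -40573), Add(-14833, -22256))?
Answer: 1153838790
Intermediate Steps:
Mul(Add(9463, -40573), Add(-14833, -22256)) = Mul(-31110, -37089) = 1153838790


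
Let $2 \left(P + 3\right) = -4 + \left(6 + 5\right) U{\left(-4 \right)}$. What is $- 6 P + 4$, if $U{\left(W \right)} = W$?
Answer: $166$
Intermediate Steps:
$P = -27$ ($P = -3 + \frac{-4 + \left(6 + 5\right) \left(-4\right)}{2} = -3 + \frac{-4 + 11 \left(-4\right)}{2} = -3 + \frac{-4 - 44}{2} = -3 + \frac{1}{2} \left(-48\right) = -3 - 24 = -27$)
$- 6 P + 4 = \left(-6\right) \left(-27\right) + 4 = 162 + 4 = 166$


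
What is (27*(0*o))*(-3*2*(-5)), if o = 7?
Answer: 0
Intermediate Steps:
(27*(0*o))*(-3*2*(-5)) = (27*(0*7))*(-3*2*(-5)) = (27*0)*(-6*(-5)) = 0*30 = 0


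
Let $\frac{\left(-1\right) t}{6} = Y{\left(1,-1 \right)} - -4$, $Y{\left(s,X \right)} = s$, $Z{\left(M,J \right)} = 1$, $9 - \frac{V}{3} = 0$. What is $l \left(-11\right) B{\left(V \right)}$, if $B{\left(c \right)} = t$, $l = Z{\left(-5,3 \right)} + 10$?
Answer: $3630$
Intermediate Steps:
$V = 27$ ($V = 27 - 0 = 27 + 0 = 27$)
$l = 11$ ($l = 1 + 10 = 11$)
$t = -30$ ($t = - 6 \left(1 - -4\right) = - 6 \left(1 + 4\right) = \left(-6\right) 5 = -30$)
$B{\left(c \right)} = -30$
$l \left(-11\right) B{\left(V \right)} = 11 \left(-11\right) \left(-30\right) = \left(-121\right) \left(-30\right) = 3630$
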